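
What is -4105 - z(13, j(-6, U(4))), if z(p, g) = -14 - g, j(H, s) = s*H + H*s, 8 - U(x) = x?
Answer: -4139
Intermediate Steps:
U(x) = 8 - x
j(H, s) = 2*H*s (j(H, s) = H*s + H*s = 2*H*s)
-4105 - z(13, j(-6, U(4))) = -4105 - (-14 - 2*(-6)*(8 - 1*4)) = -4105 - (-14 - 2*(-6)*(8 - 4)) = -4105 - (-14 - 2*(-6)*4) = -4105 - (-14 - 1*(-48)) = -4105 - (-14 + 48) = -4105 - 1*34 = -4105 - 34 = -4139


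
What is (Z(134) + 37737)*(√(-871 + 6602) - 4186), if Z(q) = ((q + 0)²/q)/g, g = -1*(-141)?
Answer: -22273919486/141 + 5321051*√5731/141 ≈ -1.5511e+8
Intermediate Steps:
g = 141
Z(q) = q/141 (Z(q) = ((q + 0)²/q)/141 = (q²/q)*(1/141) = q*(1/141) = q/141)
(Z(134) + 37737)*(√(-871 + 6602) - 4186) = ((1/141)*134 + 37737)*(√(-871 + 6602) - 4186) = (134/141 + 37737)*(√5731 - 4186) = 5321051*(-4186 + √5731)/141 = -22273919486/141 + 5321051*√5731/141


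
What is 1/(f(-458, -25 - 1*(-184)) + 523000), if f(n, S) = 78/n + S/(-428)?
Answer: 98012/51260222897 ≈ 1.9120e-6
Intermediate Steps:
f(n, S) = 78/n - S/428 (f(n, S) = 78/n + S*(-1/428) = 78/n - S/428)
1/(f(-458, -25 - 1*(-184)) + 523000) = 1/((78/(-458) - (-25 - 1*(-184))/428) + 523000) = 1/((78*(-1/458) - (-25 + 184)/428) + 523000) = 1/((-39/229 - 1/428*159) + 523000) = 1/((-39/229 - 159/428) + 523000) = 1/(-53103/98012 + 523000) = 1/(51260222897/98012) = 98012/51260222897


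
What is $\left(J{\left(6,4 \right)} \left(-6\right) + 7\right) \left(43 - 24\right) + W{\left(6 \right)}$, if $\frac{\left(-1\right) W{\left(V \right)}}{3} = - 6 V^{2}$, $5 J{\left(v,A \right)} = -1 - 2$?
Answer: $\frac{4247}{5} \approx 849.4$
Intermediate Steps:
$J{\left(v,A \right)} = - \frac{3}{5}$ ($J{\left(v,A \right)} = \frac{-1 - 2}{5} = \frac{1}{5} \left(-3\right) = - \frac{3}{5}$)
$W{\left(V \right)} = 18 V^{2}$ ($W{\left(V \right)} = - 3 \left(- 6 V^{2}\right) = 18 V^{2}$)
$\left(J{\left(6,4 \right)} \left(-6\right) + 7\right) \left(43 - 24\right) + W{\left(6 \right)} = \left(\left(- \frac{3}{5}\right) \left(-6\right) + 7\right) \left(43 - 24\right) + 18 \cdot 6^{2} = \left(\frac{18}{5} + 7\right) 19 + 18 \cdot 36 = \frac{53}{5} \cdot 19 + 648 = \frac{1007}{5} + 648 = \frac{4247}{5}$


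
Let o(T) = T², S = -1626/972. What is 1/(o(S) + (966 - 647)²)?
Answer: 26244/2670689125 ≈ 9.8267e-6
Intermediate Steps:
S = -271/162 (S = -1626*1/972 = -271/162 ≈ -1.6728)
1/(o(S) + (966 - 647)²) = 1/((-271/162)² + (966 - 647)²) = 1/(73441/26244 + 319²) = 1/(73441/26244 + 101761) = 1/(2670689125/26244) = 26244/2670689125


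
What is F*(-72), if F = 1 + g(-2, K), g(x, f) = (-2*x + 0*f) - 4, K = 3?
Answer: -72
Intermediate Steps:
g(x, f) = -4 - 2*x (g(x, f) = (-2*x + 0) - 4 = -2*x - 4 = -4 - 2*x)
F = 1 (F = 1 + (-4 - 2*(-2)) = 1 + (-4 + 4) = 1 + 0 = 1)
F*(-72) = 1*(-72) = -72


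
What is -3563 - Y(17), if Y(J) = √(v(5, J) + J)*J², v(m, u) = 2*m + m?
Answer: -3563 - 1156*√2 ≈ -5197.8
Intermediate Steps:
v(m, u) = 3*m
Y(J) = J²*√(15 + J) (Y(J) = √(3*5 + J)*J² = √(15 + J)*J² = J²*√(15 + J))
-3563 - Y(17) = -3563 - 17²*√(15 + 17) = -3563 - 289*√32 = -3563 - 289*4*√2 = -3563 - 1156*√2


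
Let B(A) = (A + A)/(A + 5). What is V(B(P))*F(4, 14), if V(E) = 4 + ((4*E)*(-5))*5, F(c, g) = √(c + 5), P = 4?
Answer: -764/3 ≈ -254.67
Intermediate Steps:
F(c, g) = √(5 + c)
B(A) = 2*A/(5 + A) (B(A) = (2*A)/(5 + A) = 2*A/(5 + A))
V(E) = 4 - 100*E (V(E) = 4 - 20*E*5 = 4 - 100*E)
V(B(P))*F(4, 14) = (4 - 200*4/(5 + 4))*√(5 + 4) = (4 - 200*4/9)*√9 = (4 - 200*4/9)*3 = (4 - 100*8/9)*3 = (4 - 800/9)*3 = -764/9*3 = -764/3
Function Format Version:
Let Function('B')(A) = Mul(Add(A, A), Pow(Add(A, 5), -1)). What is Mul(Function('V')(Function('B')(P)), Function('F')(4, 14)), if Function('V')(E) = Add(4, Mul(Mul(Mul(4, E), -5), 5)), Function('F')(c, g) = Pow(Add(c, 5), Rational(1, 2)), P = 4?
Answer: Rational(-764, 3) ≈ -254.67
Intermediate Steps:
Function('F')(c, g) = Pow(Add(5, c), Rational(1, 2))
Function('B')(A) = Mul(2, A, Pow(Add(5, A), -1)) (Function('B')(A) = Mul(Mul(2, A), Pow(Add(5, A), -1)) = Mul(2, A, Pow(Add(5, A), -1)))
Function('V')(E) = Add(4, Mul(-100, E)) (Function('V')(E) = Add(4, Mul(Mul(-20, E), 5)) = Add(4, Mul(-100, E)))
Mul(Function('V')(Function('B')(P)), Function('F')(4, 14)) = Mul(Add(4, Mul(-100, Mul(2, 4, Pow(Add(5, 4), -1)))), Pow(Add(5, 4), Rational(1, 2))) = Mul(Add(4, Mul(-100, Mul(2, 4, Pow(9, -1)))), Pow(9, Rational(1, 2))) = Mul(Add(4, Mul(-100, Mul(2, 4, Rational(1, 9)))), 3) = Mul(Add(4, Mul(-100, Rational(8, 9))), 3) = Mul(Add(4, Rational(-800, 9)), 3) = Mul(Rational(-764, 9), 3) = Rational(-764, 3)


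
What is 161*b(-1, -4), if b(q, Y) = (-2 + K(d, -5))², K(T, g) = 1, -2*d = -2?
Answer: 161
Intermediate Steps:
d = 1 (d = -½*(-2) = 1)
b(q, Y) = 1 (b(q, Y) = (-2 + 1)² = (-1)² = 1)
161*b(-1, -4) = 161*1 = 161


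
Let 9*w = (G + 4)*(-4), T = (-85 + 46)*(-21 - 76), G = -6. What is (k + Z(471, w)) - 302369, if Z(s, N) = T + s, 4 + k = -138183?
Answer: -436302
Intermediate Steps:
k = -138187 (k = -4 - 138183 = -138187)
T = 3783 (T = -39*(-97) = 3783)
w = 8/9 (w = ((-6 + 4)*(-4))/9 = (-2*(-4))/9 = (⅑)*8 = 8/9 ≈ 0.88889)
Z(s, N) = 3783 + s
(k + Z(471, w)) - 302369 = (-138187 + (3783 + 471)) - 302369 = (-138187 + 4254) - 302369 = -133933 - 302369 = -436302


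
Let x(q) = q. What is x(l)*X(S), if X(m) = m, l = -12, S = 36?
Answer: -432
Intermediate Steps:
x(l)*X(S) = -12*36 = -432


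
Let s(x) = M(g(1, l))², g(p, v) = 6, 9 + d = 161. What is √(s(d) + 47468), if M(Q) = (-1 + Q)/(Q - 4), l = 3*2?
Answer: √189897/2 ≈ 217.89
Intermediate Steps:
d = 152 (d = -9 + 161 = 152)
l = 6
M(Q) = (-1 + Q)/(-4 + Q)
s(x) = 25/4 (s(x) = ((-1 + 6)/(-4 + 6))² = (5/2)² = 25/4)
√(s(d) + 47468) = √(25/4 + 47468) = √(189897/4) = √189897/2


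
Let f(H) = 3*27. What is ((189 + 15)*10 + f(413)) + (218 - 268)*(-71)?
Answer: 5671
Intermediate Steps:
f(H) = 81
((189 + 15)*10 + f(413)) + (218 - 268)*(-71) = ((189 + 15)*10 + 81) + (218 - 268)*(-71) = (204*10 + 81) - 50*(-71) = (2040 + 81) + 3550 = 2121 + 3550 = 5671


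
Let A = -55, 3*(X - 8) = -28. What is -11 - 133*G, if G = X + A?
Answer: 22444/3 ≈ 7481.3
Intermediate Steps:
X = -4/3 (X = 8 + (1/3)*(-28) = 8 - 28/3 = -4/3 ≈ -1.3333)
G = -169/3 (G = -4/3 - 55 = -169/3 ≈ -56.333)
-11 - 133*G = -11 - 133*(-169/3) = -11 + 22477/3 = 22444/3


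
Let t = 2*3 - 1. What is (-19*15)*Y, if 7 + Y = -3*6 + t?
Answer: 5700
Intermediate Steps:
t = 5 (t = 6 - 1 = 5)
Y = -20 (Y = -7 + (-3*6 + 5) = -7 + (-18 + 5) = -7 - 13 = -20)
(-19*15)*Y = -19*15*(-20) = -285*(-20) = 5700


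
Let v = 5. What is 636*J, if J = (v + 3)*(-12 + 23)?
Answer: 55968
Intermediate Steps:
J = 88 (J = (5 + 3)*(-12 + 23) = 8*11 = 88)
636*J = 636*88 = 55968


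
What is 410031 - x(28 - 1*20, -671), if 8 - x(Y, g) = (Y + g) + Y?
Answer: 409368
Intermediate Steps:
x(Y, g) = 8 - g - 2*Y (x(Y, g) = 8 - ((Y + g) + Y) = 8 - (g + 2*Y) = 8 + (-g - 2*Y) = 8 - g - 2*Y)
410031 - x(28 - 1*20, -671) = 410031 - (8 - 1*(-671) - 2*(28 - 1*20)) = 410031 - (8 + 671 - 2*(28 - 20)) = 410031 - (8 + 671 - 2*8) = 410031 - (8 + 671 - 16) = 410031 - 1*663 = 410031 - 663 = 409368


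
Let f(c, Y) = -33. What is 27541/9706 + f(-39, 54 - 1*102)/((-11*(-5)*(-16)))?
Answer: 1116199/388240 ≈ 2.8750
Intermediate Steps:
27541/9706 + f(-39, 54 - 1*102)/((-11*(-5)*(-16))) = 27541/9706 - 33/(-11*(-5)*(-16)) = 27541*(1/9706) - 33/(55*(-16)) = 27541/9706 - 33/(-880) = 27541/9706 - 33*(-1/880) = 27541/9706 + 3/80 = 1116199/388240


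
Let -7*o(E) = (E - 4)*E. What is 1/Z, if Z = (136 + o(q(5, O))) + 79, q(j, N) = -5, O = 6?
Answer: 7/1460 ≈ 0.0047945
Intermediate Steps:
o(E) = -E*(-4 + E)/7 (o(E) = -(E - 4)*E/7 = -(-4 + E)*E/7 = -E*(-4 + E)/7)
Z = 1460/7 (Z = (136 + (⅐)*(-5)*(4 - 1*(-5))) + 79 = (136 + (⅐)*(-5)*(4 + 5)) + 79 = (136 + (⅐)*(-5)*9) + 79 = (136 - 45/7) + 79 = 907/7 + 79 = 1460/7 ≈ 208.57)
1/Z = 1/(1460/7) = 7/1460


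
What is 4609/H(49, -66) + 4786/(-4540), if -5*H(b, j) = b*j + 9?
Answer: 1783789/292830 ≈ 6.0916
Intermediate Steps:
H(b, j) = -9/5 - b*j/5 (H(b, j) = -(b*j + 9)/5 = -(9 + b*j)/5 = -9/5 - b*j/5)
4609/H(49, -66) + 4786/(-4540) = 4609/(-9/5 - 1/5*49*(-66)) + 4786/(-4540) = 4609/(-9/5 + 3234/5) + 4786*(-1/4540) = 4609/645 - 2393/2270 = 1783789/292830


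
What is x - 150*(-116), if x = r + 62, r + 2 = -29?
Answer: 17431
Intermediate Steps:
r = -31 (r = -2 - 29 = -31)
x = 31 (x = -31 + 62 = 31)
x - 150*(-116) = 31 - 150*(-116) = 31 + 17400 = 17431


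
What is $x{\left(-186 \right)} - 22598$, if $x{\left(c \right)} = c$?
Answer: $-22784$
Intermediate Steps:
$x{\left(-186 \right)} - 22598 = -186 - 22598 = -22784$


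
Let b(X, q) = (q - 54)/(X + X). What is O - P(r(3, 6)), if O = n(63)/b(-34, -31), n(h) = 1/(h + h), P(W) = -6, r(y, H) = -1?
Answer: 1892/315 ≈ 6.0063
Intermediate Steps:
b(X, q) = (-54 + q)/(2*X) (b(X, q) = (-54 + q)/((2*X)) = (-54 + q)*(1/(2*X)) = (-54 + q)/(2*X))
n(h) = 1/(2*h)
O = 2/315 (O = ((1/2)/63)/(((1/2)*(-54 - 31)/(-34))) = ((1/2)*(1/63))/(((1/2)*(-1/34)*(-85))) = 1/(126*(5/4)) = (1/126)*(4/5) = 2/315 ≈ 0.0063492)
O - P(r(3, 6)) = 2/315 - 1*(-6) = 2/315 + 6 = 1892/315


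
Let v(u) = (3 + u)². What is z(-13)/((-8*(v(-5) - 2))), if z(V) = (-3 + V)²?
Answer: -16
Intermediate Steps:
z(-13)/((-8*(v(-5) - 2))) = (-3 - 13)²/((-8*((3 - 5)² - 2))) = (-16)²/((-8*((-2)² - 2))) = 256/((-8*(4 - 2))) = 256/((-8*2)) = 256/(-16) = 256*(-1/16) = -16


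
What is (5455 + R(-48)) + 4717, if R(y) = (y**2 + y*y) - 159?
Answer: 14621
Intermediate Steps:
R(y) = -159 + 2*y**2 (R(y) = (y**2 + y**2) - 159 = 2*y**2 - 159 = -159 + 2*y**2)
(5455 + R(-48)) + 4717 = (5455 + (-159 + 2*(-48)**2)) + 4717 = (5455 + (-159 + 2*2304)) + 4717 = (5455 + (-159 + 4608)) + 4717 = (5455 + 4449) + 4717 = 9904 + 4717 = 14621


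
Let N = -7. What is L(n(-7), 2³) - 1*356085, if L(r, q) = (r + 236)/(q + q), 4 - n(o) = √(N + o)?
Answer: -356070 - I*√14/16 ≈ -3.5607e+5 - 0.23385*I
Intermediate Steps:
n(o) = 4 - √(-7 + o)
L(r, q) = (236 + r)/(2*q) (L(r, q) = (236 + r)/((2*q)) = (236 + r)*(1/(2*q)) = (236 + r)/(2*q))
L(n(-7), 2³) - 1*356085 = (236 + (4 - √(-7 - 7)))/(2*(2³)) - 1*356085 = (½)*(236 + (4 - √(-14)))/8 - 356085 = (½)*(⅛)*(236 + (4 - I*√14)) - 356085 = (½)*(⅛)*(240 - I*√14) - 356085 = (15 - I*√14/16) - 356085 = -356070 - I*√14/16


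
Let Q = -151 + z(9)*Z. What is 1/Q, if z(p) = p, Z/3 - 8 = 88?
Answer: 1/2441 ≈ 0.00040967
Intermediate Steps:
Z = 288 (Z = 24 + 3*88 = 24 + 264 = 288)
Q = 2441 (Q = -151 + 9*288 = -151 + 2592 = 2441)
1/Q = 1/2441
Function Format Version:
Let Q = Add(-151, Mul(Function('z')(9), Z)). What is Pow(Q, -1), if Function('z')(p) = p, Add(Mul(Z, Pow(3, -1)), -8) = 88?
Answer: Rational(1, 2441) ≈ 0.00040967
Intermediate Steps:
Z = 288 (Z = Add(24, Mul(3, 88)) = Add(24, 264) = 288)
Q = 2441 (Q = Add(-151, Mul(9, 288)) = Add(-151, 2592) = 2441)
Pow(Q, -1) = Pow(2441, -1) = Rational(1, 2441)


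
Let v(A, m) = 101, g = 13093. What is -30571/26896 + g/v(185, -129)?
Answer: 349061657/2716496 ≈ 128.50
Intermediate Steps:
-30571/26896 + g/v(185, -129) = -30571/26896 + 13093/101 = 349061657/2716496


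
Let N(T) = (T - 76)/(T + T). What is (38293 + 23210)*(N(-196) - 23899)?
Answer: -72021058551/49 ≈ -1.4698e+9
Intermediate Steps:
N(T) = (-76 + T)/(2*T) (N(T) = (-76 + T)/((2*T)) = (-76 + T)*(1/(2*T)) = (-76 + T)/(2*T))
(38293 + 23210)*(N(-196) - 23899) = (38293 + 23210)*((½)*(-76 - 196)/(-196) - 23899) = 61503*((½)*(-1/196)*(-272) - 23899) = 61503*(34/49 - 23899) = 61503*(-1171017/49) = -72021058551/49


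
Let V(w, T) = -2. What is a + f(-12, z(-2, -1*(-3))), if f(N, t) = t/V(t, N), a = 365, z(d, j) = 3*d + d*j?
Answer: 371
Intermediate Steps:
f(N, t) = -t/2 (f(N, t) = t/(-2) = t*(-1/2) = -t/2)
a + f(-12, z(-2, -1*(-3))) = 365 - (-1)*(3 - 1*(-3)) = 365 - (-1)*(3 + 3) = 365 - (-1)*6 = 365 - 1/2*(-12) = 365 + 6 = 371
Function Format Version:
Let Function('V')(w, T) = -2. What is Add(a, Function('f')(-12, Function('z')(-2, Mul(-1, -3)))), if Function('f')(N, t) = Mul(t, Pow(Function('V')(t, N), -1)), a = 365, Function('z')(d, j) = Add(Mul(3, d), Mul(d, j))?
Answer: 371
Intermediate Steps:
Function('f')(N, t) = Mul(Rational(-1, 2), t) (Function('f')(N, t) = Mul(t, Pow(-2, -1)) = Mul(t, Rational(-1, 2)) = Mul(Rational(-1, 2), t))
Add(a, Function('f')(-12, Function('z')(-2, Mul(-1, -3)))) = Add(365, Mul(Rational(-1, 2), Mul(-2, Add(3, Mul(-1, -3))))) = Add(365, Mul(Rational(-1, 2), Mul(-2, Add(3, 3)))) = Add(365, Mul(Rational(-1, 2), Mul(-2, 6))) = Add(365, Mul(Rational(-1, 2), -12)) = Add(365, 6) = 371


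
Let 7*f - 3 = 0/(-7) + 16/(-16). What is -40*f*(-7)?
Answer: 80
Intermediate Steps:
f = 2/7 (f = 3/7 + (0/(-7) + 16/(-16))/7 = 3/7 + (0*(-⅐) + 16*(-1/16))/7 = 3/7 + (0 - 1)/7 = 3/7 + (⅐)*(-1) = 3/7 - ⅐ = 2/7 ≈ 0.28571)
-40*f*(-7) = -40*2/7*(-7) = -80/7*(-7) = 80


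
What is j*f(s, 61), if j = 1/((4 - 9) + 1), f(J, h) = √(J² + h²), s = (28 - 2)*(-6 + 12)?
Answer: -√28057/4 ≈ -41.876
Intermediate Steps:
s = 156 (s = 26*6 = 156)
j = -¼ (j = 1/(-5 + 1) = 1/(-4) = -¼ ≈ -0.25000)
j*f(s, 61) = -√(156² + 61²)/4 = -√(24336 + 3721)/4 = -√28057/4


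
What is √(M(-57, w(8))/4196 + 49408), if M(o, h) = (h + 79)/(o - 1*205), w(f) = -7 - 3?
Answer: √14928316156490386/549676 ≈ 222.28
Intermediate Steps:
w(f) = -10
M(o, h) = (79 + h)/(-205 + o) (M(o, h) = (79 + h)/(o - 205) = (79 + h)/(-205 + o))
√(M(-57, w(8))/4196 + 49408) = √(((79 - 10)/(-205 - 57))/4196 + 49408) = √((69/(-262))*(1/4196) + 49408) = √(-1/262*69*(1/4196) + 49408) = √(-69/262*1/4196 + 49408) = √(-69/1099352 + 49408) = √(54316783547/1099352) = √14928316156490386/549676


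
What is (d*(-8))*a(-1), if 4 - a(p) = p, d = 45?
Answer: -1800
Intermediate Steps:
a(p) = 4 - p
(d*(-8))*a(-1) = (45*(-8))*(4 - 1*(-1)) = -360*(4 + 1) = -360*5 = -1800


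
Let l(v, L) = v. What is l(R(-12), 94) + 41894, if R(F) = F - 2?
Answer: 41880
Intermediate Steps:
R(F) = -2 + F
l(R(-12), 94) + 41894 = (-2 - 12) + 41894 = -14 + 41894 = 41880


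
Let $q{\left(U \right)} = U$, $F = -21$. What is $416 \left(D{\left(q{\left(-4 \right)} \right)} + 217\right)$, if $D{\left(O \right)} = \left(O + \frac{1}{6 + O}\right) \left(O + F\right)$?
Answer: $126672$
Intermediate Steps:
$D{\left(O \right)} = \left(-21 + O\right) \left(O + \frac{1}{6 + O}\right)$ ($D{\left(O \right)} = \left(O + \frac{1}{6 + O}\right) \left(O - 21\right) = \left(O + \frac{1}{6 + O}\right) \left(-21 + O\right) = \left(-21 + O\right) \left(O + \frac{1}{6 + O}\right)$)
$416 \left(D{\left(q{\left(-4 \right)} \right)} + 217\right) = 416 \left(\frac{-21 + \left(-4\right)^{3} - -500 - 15 \left(-4\right)^{2}}{6 - 4} + 217\right) = 416 \left(\frac{-21 - 64 + 500 - 240}{2} + 217\right) = 416 \left(\frac{1}{2} \cdot 175 + 217\right) = 416 \left(\frac{175}{2} + 217\right) = 416 \cdot \frac{609}{2} = 126672$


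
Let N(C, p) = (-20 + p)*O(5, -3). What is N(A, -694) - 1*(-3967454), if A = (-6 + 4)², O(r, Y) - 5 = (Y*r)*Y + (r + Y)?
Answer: 3930326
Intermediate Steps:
O(r, Y) = 5 + Y + r + r*Y² (O(r, Y) = 5 + ((Y*r)*Y + (r + Y)) = 5 + (r*Y² + (Y + r)) = 5 + (Y + r + r*Y²) = 5 + Y + r + r*Y²)
A = 4 (A = (-2)² = 4)
N(C, p) = -1040 + 52*p (N(C, p) = (-20 + p)*(5 - 3 + 5 + 5*(-3)²) = (-20 + p)*(5 - 3 + 5 + 5*9) = (-20 + p)*(5 - 3 + 5 + 45) = (-20 + p)*52 = -1040 + 52*p)
N(A, -694) - 1*(-3967454) = (-1040 + 52*(-694)) - 1*(-3967454) = (-1040 - 36088) + 3967454 = -37128 + 3967454 = 3930326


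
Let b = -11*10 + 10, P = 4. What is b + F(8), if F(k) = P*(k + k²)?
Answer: 188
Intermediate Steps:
F(k) = 4*k + 4*k² (F(k) = 4*(k + k²) = 4*k + 4*k²)
b = -100 (b = -110 + 10 = -100)
b + F(8) = -100 + 4*8*(1 + 8) = -100 + 4*8*9 = -100 + 288 = 188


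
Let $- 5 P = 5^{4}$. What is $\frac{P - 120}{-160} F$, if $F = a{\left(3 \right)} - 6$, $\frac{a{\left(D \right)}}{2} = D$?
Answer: $0$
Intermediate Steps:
$a{\left(D \right)} = 2 D$
$P = -125$ ($P = - \frac{5^{4}}{5} = \left(- \frac{1}{5}\right) 625 = -125$)
$F = 0$ ($F = 2 \cdot 3 - 6 = 6 - 6 = 0$)
$\frac{P - 120}{-160} F = \frac{-125 - 120}{-160} \cdot 0 = \left(-125 - 120\right) \left(- \frac{1}{160}\right) 0 = \left(-245\right) \left(- \frac{1}{160}\right) 0 = \frac{49}{32} \cdot 0 = 0$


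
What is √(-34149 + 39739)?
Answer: √5590 ≈ 74.766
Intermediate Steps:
√(-34149 + 39739) = √5590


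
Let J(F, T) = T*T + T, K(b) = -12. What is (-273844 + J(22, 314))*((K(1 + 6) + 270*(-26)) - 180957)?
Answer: 32885667726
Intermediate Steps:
J(F, T) = T + T² (J(F, T) = T² + T = T + T²)
(-273844 + J(22, 314))*((K(1 + 6) + 270*(-26)) - 180957) = (-273844 + 314*(1 + 314))*((-12 + 270*(-26)) - 180957) = (-273844 + 314*315)*((-12 - 7020) - 180957) = (-273844 + 98910)*(-7032 - 180957) = -174934*(-187989) = 32885667726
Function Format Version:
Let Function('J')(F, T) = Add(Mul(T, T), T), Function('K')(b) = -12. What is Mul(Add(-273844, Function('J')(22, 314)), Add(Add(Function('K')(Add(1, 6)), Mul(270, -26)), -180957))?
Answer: 32885667726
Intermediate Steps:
Function('J')(F, T) = Add(T, Pow(T, 2)) (Function('J')(F, T) = Add(Pow(T, 2), T) = Add(T, Pow(T, 2)))
Mul(Add(-273844, Function('J')(22, 314)), Add(Add(Function('K')(Add(1, 6)), Mul(270, -26)), -180957)) = Mul(Add(-273844, Mul(314, Add(1, 314))), Add(Add(-12, Mul(270, -26)), -180957)) = Mul(Add(-273844, Mul(314, 315)), Add(Add(-12, -7020), -180957)) = Mul(Add(-273844, 98910), Add(-7032, -180957)) = Mul(-174934, -187989) = 32885667726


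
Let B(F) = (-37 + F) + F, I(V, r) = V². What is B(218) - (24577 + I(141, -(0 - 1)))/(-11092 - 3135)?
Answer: 5721031/14227 ≈ 402.13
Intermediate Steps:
B(F) = -37 + 2*F
B(218) - (24577 + I(141, -(0 - 1)))/(-11092 - 3135) = (-37 + 2*218) - (24577 + 141²)/(-11092 - 3135) = (-37 + 436) - (24577 + 19881)/(-14227) = 399 - 44458*(-1)/14227 = 399 - 1*(-44458/14227) = 399 + 44458/14227 = 5721031/14227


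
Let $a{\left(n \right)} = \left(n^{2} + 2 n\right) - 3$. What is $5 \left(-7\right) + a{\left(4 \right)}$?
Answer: $-14$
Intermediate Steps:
$a{\left(n \right)} = -3 + n^{2} + 2 n$
$5 \left(-7\right) + a{\left(4 \right)} = 5 \left(-7\right) + \left(-3 + 4^{2} + 2 \cdot 4\right) = -35 + \left(-3 + 16 + 8\right) = -35 + 21 = -14$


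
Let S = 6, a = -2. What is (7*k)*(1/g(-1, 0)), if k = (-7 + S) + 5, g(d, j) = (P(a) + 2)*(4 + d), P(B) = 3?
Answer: 28/15 ≈ 1.8667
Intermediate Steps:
g(d, j) = 20 + 5*d (g(d, j) = (3 + 2)*(4 + d) = 5*(4 + d) = 20 + 5*d)
k = 4 (k = (-7 + 6) + 5 = -1 + 5 = 4)
(7*k)*(1/g(-1, 0)) = (7*4)*(1/(20 + 5*(-1))) = 28*(1/(20 - 5)) = 28*(1/15) = 28/15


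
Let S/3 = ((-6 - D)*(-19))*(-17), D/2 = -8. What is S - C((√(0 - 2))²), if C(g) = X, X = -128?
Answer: 9818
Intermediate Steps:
D = -16 (D = 2*(-8) = -16)
C(g) = -128
S = 9690 (S = 3*(((-6 - 1*(-16))*(-19))*(-17)) = 3*(((-6 + 16)*(-19))*(-17)) = 3*((10*(-19))*(-17)) = 3*(-190*(-17)) = 3*3230 = 9690)
S - C((√(0 - 2))²) = 9690 - 1*(-128) = 9690 + 128 = 9818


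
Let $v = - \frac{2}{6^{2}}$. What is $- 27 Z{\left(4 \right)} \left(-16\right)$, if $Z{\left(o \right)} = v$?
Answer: $-24$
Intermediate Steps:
$v = - \frac{1}{18}$ ($v = - \frac{2}{36} = \left(-2\right) \frac{1}{36} = - \frac{1}{18} \approx -0.055556$)
$Z{\left(o \right)} = - \frac{1}{18}$
$- 27 Z{\left(4 \right)} \left(-16\right) = \left(-27\right) \left(- \frac{1}{18}\right) \left(-16\right) = \frac{3}{2} \left(-16\right) = -24$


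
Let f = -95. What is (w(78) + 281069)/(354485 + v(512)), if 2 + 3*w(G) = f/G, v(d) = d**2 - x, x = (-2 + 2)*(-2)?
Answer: 65769895/144291186 ≈ 0.45581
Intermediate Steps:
x = 0 (x = 0*(-2) = 0)
v(d) = d**2 (v(d) = d**2 - 1*0 = d**2 + 0 = d**2)
w(G) = -2/3 - 95/(3*G) (w(G) = -2/3 + (-95/G)/3 = -2/3 - 95/(3*G))
(w(78) + 281069)/(354485 + v(512)) = ((1/3)*(-95 - 2*78)/78 + 281069)/(354485 + 512**2) = ((1/3)*(1/78)*(-95 - 156) + 281069)/(354485 + 262144) = ((1/3)*(1/78)*(-251) + 281069)/616629 = (-251/234 + 281069)*(1/616629) = (65769895/234)*(1/616629) = 65769895/144291186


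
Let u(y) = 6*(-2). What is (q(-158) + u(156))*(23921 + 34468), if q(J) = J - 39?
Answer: -12203301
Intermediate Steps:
u(y) = -12
q(J) = -39 + J
(q(-158) + u(156))*(23921 + 34468) = ((-39 - 158) - 12)*(23921 + 34468) = (-197 - 12)*58389 = -209*58389 = -12203301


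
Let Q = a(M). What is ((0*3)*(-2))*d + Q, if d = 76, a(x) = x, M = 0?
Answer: 0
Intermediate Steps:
Q = 0
((0*3)*(-2))*d + Q = ((0*3)*(-2))*76 + 0 = (0*(-2))*76 + 0 = 0*76 + 0 = 0 + 0 = 0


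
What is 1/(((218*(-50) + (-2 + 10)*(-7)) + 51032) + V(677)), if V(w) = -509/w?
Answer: 677/27130943 ≈ 2.4953e-5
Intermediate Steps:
1/(((218*(-50) + (-2 + 10)*(-7)) + 51032) + V(677)) = 1/(((218*(-50) + (-2 + 10)*(-7)) + 51032) - 509/677) = 1/(((-10900 + 8*(-7)) + 51032) - 509*1/677) = 1/(((-10900 - 56) + 51032) - 509/677) = 1/((-10956 + 51032) - 509/677) = 1/(40076 - 509/677) = 1/(27130943/677) = 677/27130943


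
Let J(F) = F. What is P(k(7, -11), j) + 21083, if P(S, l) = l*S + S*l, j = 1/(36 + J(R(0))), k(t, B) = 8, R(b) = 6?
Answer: 442751/21 ≈ 21083.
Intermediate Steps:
j = 1/42 (j = 1/(36 + 6) = 1/42 ≈ 0.023810)
P(S, l) = 2*S*l (P(S, l) = S*l + S*l = 2*S*l)
P(k(7, -11), j) + 21083 = 2*8*(1/42) + 21083 = 8/21 + 21083 = 442751/21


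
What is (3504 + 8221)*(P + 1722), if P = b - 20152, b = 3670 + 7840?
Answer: -81137000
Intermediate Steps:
b = 11510
P = -8642 (P = 11510 - 20152 = -8642)
(3504 + 8221)*(P + 1722) = (3504 + 8221)*(-8642 + 1722) = 11725*(-6920) = -81137000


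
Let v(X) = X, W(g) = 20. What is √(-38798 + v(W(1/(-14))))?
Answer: I*√38778 ≈ 196.92*I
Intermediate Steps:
√(-38798 + v(W(1/(-14)))) = √(-38798 + 20) = √(-38778) = I*√38778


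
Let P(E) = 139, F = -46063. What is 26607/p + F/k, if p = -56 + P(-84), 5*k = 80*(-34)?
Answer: 18297437/45152 ≈ 405.24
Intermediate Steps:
k = -544 (k = (80*(-34))/5 = (⅕)*(-2720) = -544)
p = 83 (p = -56 + 139 = 83)
26607/p + F/k = 26607/83 - 46063/(-544) = 26607*(1/83) - 46063*(-1/544) = 26607/83 + 46063/544 = 18297437/45152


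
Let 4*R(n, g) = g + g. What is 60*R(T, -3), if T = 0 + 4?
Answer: -90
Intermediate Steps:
T = 4
R(n, g) = g/2 (R(n, g) = (g + g)/4 = (2*g)/4 = g/2)
60*R(T, -3) = 60*((½)*(-3)) = 60*(-3/2) = -90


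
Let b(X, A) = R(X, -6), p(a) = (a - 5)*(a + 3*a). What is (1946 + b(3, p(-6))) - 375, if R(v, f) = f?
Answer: 1565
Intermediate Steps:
p(a) = 4*a*(-5 + a) (p(a) = (-5 + a)*(4*a) = 4*a*(-5 + a))
b(X, A) = -6
(1946 + b(3, p(-6))) - 375 = (1946 - 6) - 375 = 1940 - 375 = 1565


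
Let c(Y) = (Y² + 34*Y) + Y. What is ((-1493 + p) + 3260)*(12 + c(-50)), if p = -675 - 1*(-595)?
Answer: 1285494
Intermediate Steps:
c(Y) = Y² + 35*Y
p = -80 (p = -675 + 595 = -80)
((-1493 + p) + 3260)*(12 + c(-50)) = ((-1493 - 80) + 3260)*(12 - 50*(35 - 50)) = (-1573 + 3260)*(12 - 50*(-15)) = 1687*(12 + 750) = 1687*762 = 1285494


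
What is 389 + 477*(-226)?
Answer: -107413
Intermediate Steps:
389 + 477*(-226) = 389 - 107802 = -107413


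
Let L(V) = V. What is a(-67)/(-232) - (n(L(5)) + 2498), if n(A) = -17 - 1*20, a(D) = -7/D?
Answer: -38253791/15544 ≈ -2461.0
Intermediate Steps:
n(A) = -37 (n(A) = -17 - 20 = -37)
a(-67)/(-232) - (n(L(5)) + 2498) = -7/(-67)/(-232) - (-37 + 2498) = -7*(-1/67)*(-1/232) - 1*2461 = (7/67)*(-1/232) - 2461 = -7/15544 - 2461 = -38253791/15544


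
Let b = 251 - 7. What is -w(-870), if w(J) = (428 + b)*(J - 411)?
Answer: 860832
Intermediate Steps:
b = 244 (b = 251 - 1*7 = 251 - 7 = 244)
w(J) = -276192 + 672*J (w(J) = (428 + 244)*(J - 411) = 672*(-411 + J) = -276192 + 672*J)
-w(-870) = -(-276192 + 672*(-870)) = -(-276192 - 584640) = -1*(-860832) = 860832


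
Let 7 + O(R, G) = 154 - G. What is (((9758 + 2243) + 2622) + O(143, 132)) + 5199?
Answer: 19837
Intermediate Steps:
O(R, G) = 147 - G (O(R, G) = -7 + (154 - G) = 147 - G)
(((9758 + 2243) + 2622) + O(143, 132)) + 5199 = (((9758 + 2243) + 2622) + (147 - 1*132)) + 5199 = ((12001 + 2622) + (147 - 132)) + 5199 = (14623 + 15) + 5199 = 14638 + 5199 = 19837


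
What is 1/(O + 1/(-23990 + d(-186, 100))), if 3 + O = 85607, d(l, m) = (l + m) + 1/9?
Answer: 216683/18548931523 ≈ 1.1682e-5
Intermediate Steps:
d(l, m) = ⅑ + l + m (d(l, m) = (l + m) + ⅑ = ⅑ + l + m)
O = 85604 (O = -3 + 85607 = 85604)
1/(O + 1/(-23990 + d(-186, 100))) = 1/(85604 + 1/(-23990 + (⅑ - 186 + 100))) = 1/(85604 + 1/(-23990 - 773/9)) = 1/(85604 + 1/(-216683/9)) = 1/(85604 - 9/216683) = 1/(18548931523/216683) = 216683/18548931523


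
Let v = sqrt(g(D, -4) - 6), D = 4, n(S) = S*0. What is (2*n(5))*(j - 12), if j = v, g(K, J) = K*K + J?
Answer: 0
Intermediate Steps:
n(S) = 0
g(K, J) = J + K**2 (g(K, J) = K**2 + J = J + K**2)
v = sqrt(6) (v = sqrt((-4 + 4**2) - 6) = sqrt((-4 + 16) - 6) = sqrt(12 - 6) = sqrt(6) ≈ 2.4495)
j = sqrt(6) ≈ 2.4495
(2*n(5))*(j - 12) = (2*0)*(sqrt(6) - 12) = 0*(-12 + sqrt(6)) = 0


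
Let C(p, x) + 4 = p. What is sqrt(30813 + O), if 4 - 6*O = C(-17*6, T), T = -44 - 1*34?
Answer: sqrt(277482)/3 ≈ 175.59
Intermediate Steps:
T = -78 (T = -44 - 34 = -78)
C(p, x) = -4 + p
O = 55/3 (O = 2/3 - (-4 - 17*6)/6 = 2/3 - (-4 - 102)/6 = 2/3 - 1/6*(-106) = 2/3 + 53/3 = 55/3 ≈ 18.333)
sqrt(30813 + O) = sqrt(30813 + 55/3) = sqrt(92494/3) = sqrt(277482)/3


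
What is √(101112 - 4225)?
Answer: √96887 ≈ 311.27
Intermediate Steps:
√(101112 - 4225) = √96887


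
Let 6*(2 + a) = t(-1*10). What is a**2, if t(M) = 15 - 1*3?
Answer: 0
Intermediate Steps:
t(M) = 12 (t(M) = 15 - 3 = 12)
a = 0 (a = -2 + (1/6)*12 = -2 + 2 = 0)
a**2 = 0**2 = 0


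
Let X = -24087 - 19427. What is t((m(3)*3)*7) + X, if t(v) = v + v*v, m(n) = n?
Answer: -39482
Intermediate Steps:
t(v) = v + v²
X = -43514
t((m(3)*3)*7) + X = ((3*3)*7)*(1 + (3*3)*7) - 43514 = (9*7)*(1 + 9*7) - 43514 = 63*(1 + 63) - 43514 = 63*64 - 43514 = 4032 - 43514 = -39482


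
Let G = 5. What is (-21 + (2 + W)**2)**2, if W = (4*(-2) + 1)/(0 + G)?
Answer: 266256/625 ≈ 426.01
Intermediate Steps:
W = -7/5 (W = (4*(-2) + 1)/(0 + 5) = (-8 + 1)/5 = -7*1/5 = -7/5 ≈ -1.4000)
(-21 + (2 + W)**2)**2 = (-21 + (2 - 7/5)**2)**2 = (-21 + (3/5)**2)**2 = (-21 + 9/25)**2 = (-516/25)**2 = 266256/625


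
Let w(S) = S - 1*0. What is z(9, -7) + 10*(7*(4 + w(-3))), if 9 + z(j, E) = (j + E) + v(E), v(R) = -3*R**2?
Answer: -84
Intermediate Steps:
w(S) = S (w(S) = S + 0 = S)
z(j, E) = -9 + E + j - 3*E**2 (z(j, E) = -9 + ((j + E) - 3*E**2) = -9 + ((E + j) - 3*E**2) = -9 + (E + j - 3*E**2) = -9 + E + j - 3*E**2)
z(9, -7) + 10*(7*(4 + w(-3))) = (-9 - 7 + 9 - 3*(-7)**2) + 10*(7*(4 - 3)) = (-9 - 7 + 9 - 3*49) + 10*(7*1) = (-9 - 7 + 9 - 147) + 10*7 = -154 + 70 = -84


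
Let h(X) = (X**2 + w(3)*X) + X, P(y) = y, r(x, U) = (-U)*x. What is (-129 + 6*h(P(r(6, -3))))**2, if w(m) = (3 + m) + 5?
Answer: 9678321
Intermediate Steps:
r(x, U) = -U*x
w(m) = 8 + m
h(X) = X**2 + 12*X (h(X) = (X**2 + (8 + 3)*X) + X = (X**2 + 11*X) + X = X**2 + 12*X)
(-129 + 6*h(P(r(6, -3))))**2 = (-129 + 6*((-1*(-3)*6)*(12 - 1*(-3)*6)))**2 = (-129 + 6*(18*(12 + 18)))**2 = (-129 + 6*(18*30))**2 = (-129 + 6*540)**2 = (-129 + 3240)**2 = 3111**2 = 9678321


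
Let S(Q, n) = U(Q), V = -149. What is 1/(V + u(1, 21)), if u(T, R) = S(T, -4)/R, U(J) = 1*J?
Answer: -21/3128 ≈ -0.0067136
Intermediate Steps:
U(J) = J
S(Q, n) = Q
u(T, R) = T/R
1/(V + u(1, 21)) = 1/(-149 + 1/21) = 1/(-3128/21) = -21/3128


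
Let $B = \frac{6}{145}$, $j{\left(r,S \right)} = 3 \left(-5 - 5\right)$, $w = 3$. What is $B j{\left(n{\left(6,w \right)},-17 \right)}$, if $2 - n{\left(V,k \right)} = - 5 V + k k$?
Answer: $- \frac{36}{29} \approx -1.2414$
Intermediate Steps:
$n{\left(V,k \right)} = 2 - k^{2} + 5 V$ ($n{\left(V,k \right)} = 2 - \left(- 5 V + k k\right) = 2 - \left(- 5 V + k^{2}\right) = 2 - \left(k^{2} - 5 V\right) = 2 + \left(- k^{2} + 5 V\right) = 2 - k^{2} + 5 V$)
$j{\left(r,S \right)} = -30$ ($j{\left(r,S \right)} = 3 \left(-10\right) = -30$)
$B = \frac{6}{145}$ ($B = 6 \cdot \frac{1}{145} = \frac{6}{145} \approx 0.041379$)
$B j{\left(n{\left(6,w \right)},-17 \right)} = \frac{6}{145} \left(-30\right) = - \frac{36}{29}$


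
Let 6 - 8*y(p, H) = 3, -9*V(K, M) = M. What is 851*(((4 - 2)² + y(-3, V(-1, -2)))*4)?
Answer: 29785/2 ≈ 14893.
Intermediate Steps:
V(K, M) = -M/9
y(p, H) = 3/8 (y(p, H) = ¾ - ⅛*3 = ¾ - 3/8 = 3/8)
851*(((4 - 2)² + y(-3, V(-1, -2)))*4) = 851*(((4 - 2)² + 3/8)*4) = 851*((2² + 3/8)*4) = 851*((4 + 3/8)*4) = 851*((35/8)*4) = 851*(35/2) = 29785/2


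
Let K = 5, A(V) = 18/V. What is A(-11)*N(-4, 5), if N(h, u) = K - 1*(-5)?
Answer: -180/11 ≈ -16.364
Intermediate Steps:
N(h, u) = 10 (N(h, u) = 5 - 1*(-5) = 5 + 5 = 10)
A(-11)*N(-4, 5) = (18/(-11))*10 = (18*(-1/11))*10 = -18/11*10 = -180/11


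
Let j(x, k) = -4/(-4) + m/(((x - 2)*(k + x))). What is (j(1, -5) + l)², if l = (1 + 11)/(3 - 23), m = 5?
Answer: 1089/400 ≈ 2.7225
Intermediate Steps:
l = -⅗ (l = 12/(-20) = 12*(-1/20) = -⅗ ≈ -0.60000)
j(x, k) = 1 + 5/((-2 + x)*(k + x)) (j(x, k) = -4/(-4) + 5/(((x - 2)*(k + x))) = -4*(-¼) + 5/(((-2 + x)*(k + x))) = 1 + 5*(1/((-2 + x)*(k + x))) = 1 + 5/((-2 + x)*(k + x)))
(j(1, -5) + l)² = ((5 + 1² - 2*(-5) - 2*1 - 5*1)/(1² - 2*(-5) - 2*1 - 5*1) - ⅗)² = ((5 + 1 + 10 - 2 - 5)/(1 + 10 - 2 - 5) - ⅗)² = (9/4 - ⅗)² = (33/20)² = 1089/400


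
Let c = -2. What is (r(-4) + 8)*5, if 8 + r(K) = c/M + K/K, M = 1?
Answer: -5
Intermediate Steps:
r(K) = -9 (r(K) = -8 + (-2/1 + K/K) = -8 + (-2*1 + 1) = -8 + (-2 + 1) = -8 - 1 = -9)
(r(-4) + 8)*5 = (-9 + 8)*5 = -1*5 = -5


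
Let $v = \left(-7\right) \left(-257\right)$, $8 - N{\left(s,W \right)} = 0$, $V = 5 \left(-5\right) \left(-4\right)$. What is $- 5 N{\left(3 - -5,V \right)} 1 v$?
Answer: $-71960$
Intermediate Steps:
$V = 100$ ($V = \left(-25\right) \left(-4\right) = 100$)
$N{\left(s,W \right)} = 8$ ($N{\left(s,W \right)} = 8 - 0 = 8 + 0 = 8$)
$v = 1799$
$- 5 N{\left(3 - -5,V \right)} 1 v = \left(-5\right) 8 \cdot 1 \cdot 1799 = \left(-40\right) 1 \cdot 1799 = \left(-40\right) 1799 = -71960$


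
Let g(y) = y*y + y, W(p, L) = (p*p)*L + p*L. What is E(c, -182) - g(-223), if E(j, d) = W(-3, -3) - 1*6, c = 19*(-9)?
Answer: -49530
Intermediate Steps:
c = -171
W(p, L) = L*p + L*p**2 (W(p, L) = p**2*L + L*p = L*p**2 + L*p = L*p + L*p**2)
g(y) = y + y**2 (g(y) = y**2 + y = y + y**2)
E(j, d) = -24 (E(j, d) = -3*(-3)*(1 - 3) - 1*6 = -3*(-3)*(-2) - 6 = -18 - 6 = -24)
E(c, -182) - g(-223) = -24 - (-223)*(1 - 223) = -24 - (-223)*(-222) = -24 - 1*49506 = -24 - 49506 = -49530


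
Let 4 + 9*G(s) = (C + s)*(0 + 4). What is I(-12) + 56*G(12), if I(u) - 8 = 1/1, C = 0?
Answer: 2545/9 ≈ 282.78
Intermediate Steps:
I(u) = 9 (I(u) = 8 + 1/1 = 8 + 1 = 9)
G(s) = -4/9 + 4*s/9 (G(s) = -4/9 + ((0 + s)*(0 + 4))/9 = -4/9 + (s*4)/9 = -4/9 + (4*s)/9 = -4/9 + 4*s/9)
I(-12) + 56*G(12) = 9 + 56*(-4/9 + (4/9)*12) = 9 + 56*(-4/9 + 16/3) = 9 + 56*(44/9) = 9 + 2464/9 = 2545/9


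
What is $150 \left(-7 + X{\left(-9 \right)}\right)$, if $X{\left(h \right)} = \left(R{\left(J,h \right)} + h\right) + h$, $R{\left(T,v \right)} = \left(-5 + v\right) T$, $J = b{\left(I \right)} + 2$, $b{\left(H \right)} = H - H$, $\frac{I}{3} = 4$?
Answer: $-7950$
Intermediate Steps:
$I = 12$ ($I = 3 \cdot 4 = 12$)
$b{\left(H \right)} = 0$
$J = 2$ ($J = 0 + 2 = 2$)
$R{\left(T,v \right)} = T \left(-5 + v\right)$
$X{\left(h \right)} = -10 + 4 h$ ($X{\left(h \right)} = \left(2 \left(-5 + h\right) + h\right) + h = \left(\left(-10 + 2 h\right) + h\right) + h = \left(-10 + 3 h\right) + h = -10 + 4 h$)
$150 \left(-7 + X{\left(-9 \right)}\right) = 150 \left(-7 + \left(-10 + 4 \left(-9\right)\right)\right) = 150 \left(-7 - 46\right) = 150 \left(-53\right) = -7950$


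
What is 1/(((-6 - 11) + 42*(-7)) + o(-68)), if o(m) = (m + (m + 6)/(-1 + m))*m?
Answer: 69/293381 ≈ 0.00023519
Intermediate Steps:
o(m) = m*(m + (6 + m)/(-1 + m)) (o(m) = (m + (6 + m)/(-1 + m))*m = m*(m + (6 + m)/(-1 + m)))
1/(((-6 - 11) + 42*(-7)) + o(-68)) = 1/(((-6 - 11) + 42*(-7)) - 68*(6 + (-68)²)/(-1 - 68)) = 1/((-17 - 294) - 68*(6 + 4624)/(-69)) = 1/(-311 - 68*(-1/69)*4630) = 1/(-311 + 314840/69) = 1/(293381/69) = 69/293381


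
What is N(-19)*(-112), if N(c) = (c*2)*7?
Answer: 29792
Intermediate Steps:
N(c) = 14*c (N(c) = (2*c)*7 = 14*c)
N(-19)*(-112) = (14*(-19))*(-112) = -266*(-112) = 29792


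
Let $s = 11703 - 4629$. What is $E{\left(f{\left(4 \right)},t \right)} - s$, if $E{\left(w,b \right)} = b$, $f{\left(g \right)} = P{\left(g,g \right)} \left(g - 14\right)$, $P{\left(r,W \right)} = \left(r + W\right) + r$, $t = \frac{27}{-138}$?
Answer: $- \frac{325413}{46} \approx -7074.2$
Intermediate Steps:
$t = - \frac{9}{46}$ ($t = 27 \left(- \frac{1}{138}\right) = - \frac{9}{46} \approx -0.19565$)
$P{\left(r,W \right)} = W + 2 r$ ($P{\left(r,W \right)} = \left(W + r\right) + r = W + 2 r$)
$f{\left(g \right)} = 3 g \left(-14 + g\right)$ ($f{\left(g \right)} = \left(g + 2 g\right) \left(g - 14\right) = 3 g \left(-14 + g\right)$)
$s = 7074$ ($s = 11703 - 4629 = 7074$)
$E{\left(f{\left(4 \right)},t \right)} - s = - \frac{9}{46} - 7074 = - \frac{325413}{46}$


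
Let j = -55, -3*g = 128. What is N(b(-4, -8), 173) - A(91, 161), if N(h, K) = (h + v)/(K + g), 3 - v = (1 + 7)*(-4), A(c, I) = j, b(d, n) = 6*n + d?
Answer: 1262/23 ≈ 54.870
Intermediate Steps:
g = -128/3 (g = -⅓*128 = -128/3 ≈ -42.667)
b(d, n) = d + 6*n
A(c, I) = -55
v = 35 (v = 3 - (1 + 7)*(-4) = 3 - 8*(-4) = 3 - 1*(-32) = 3 + 32 = 35)
N(h, K) = (35 + h)/(-128/3 + K) (N(h, K) = (h + 35)/(K - 128/3) = (35 + h)/(-128/3 + K))
N(b(-4, -8), 173) - A(91, 161) = 3*(35 + (-4 + 6*(-8)))/(-128 + 3*173) - 1*(-55) = 3*(35 + (-4 - 48))/(-128 + 519) + 55 = 3*(35 - 52)/391 + 55 = 3*(1/391)*(-17) + 55 = -3/23 + 55 = 1262/23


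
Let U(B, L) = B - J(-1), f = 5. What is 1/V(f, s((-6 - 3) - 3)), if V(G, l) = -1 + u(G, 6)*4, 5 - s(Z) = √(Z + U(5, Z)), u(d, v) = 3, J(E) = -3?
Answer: 1/11 ≈ 0.090909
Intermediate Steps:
U(B, L) = 3 + B (U(B, L) = B - 1*(-3) = B + 3 = 3 + B)
s(Z) = 5 - √(8 + Z) (s(Z) = 5 - √(Z + (3 + 5)) = 5 - √(Z + 8) = 5 - √(8 + Z))
V(G, l) = 11 (V(G, l) = -1 + 3*4 = -1 + 12 = 11)
1/V(f, s((-6 - 3) - 3)) = 1/11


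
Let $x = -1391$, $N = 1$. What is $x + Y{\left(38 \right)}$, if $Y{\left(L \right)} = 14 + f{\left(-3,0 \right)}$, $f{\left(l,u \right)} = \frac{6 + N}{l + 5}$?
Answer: $- \frac{2747}{2} \approx -1373.5$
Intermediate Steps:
$f{\left(l,u \right)} = \frac{7}{5 + l}$ ($f{\left(l,u \right)} = \frac{6 + 1}{l + 5} = \frac{7}{5 + l}$)
$Y{\left(L \right)} = \frac{35}{2}$ ($Y{\left(L \right)} = 14 + \frac{7}{5 - 3} = 14 + \frac{7}{2} = \frac{35}{2}$)
$x + Y{\left(38 \right)} = -1391 + \frac{35}{2} = - \frac{2747}{2}$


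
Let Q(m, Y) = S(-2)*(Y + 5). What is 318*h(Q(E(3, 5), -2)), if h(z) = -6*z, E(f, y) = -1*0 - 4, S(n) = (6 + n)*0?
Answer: 0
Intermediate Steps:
S(n) = 0
E(f, y) = -4 (E(f, y) = 0 - 4 = -4)
Q(m, Y) = 0 (Q(m, Y) = 0*(Y + 5) = 0*(5 + Y) = 0)
318*h(Q(E(3, 5), -2)) = 318*(-6*0) = 318*0 = 0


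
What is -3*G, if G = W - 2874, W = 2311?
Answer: 1689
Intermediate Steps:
G = -563 (G = 2311 - 2874 = -563)
-3*G = -3*(-563) = 1689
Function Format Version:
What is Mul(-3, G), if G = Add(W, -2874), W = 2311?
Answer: 1689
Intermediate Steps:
G = -563 (G = Add(2311, -2874) = -563)
Mul(-3, G) = Mul(-3, -563) = 1689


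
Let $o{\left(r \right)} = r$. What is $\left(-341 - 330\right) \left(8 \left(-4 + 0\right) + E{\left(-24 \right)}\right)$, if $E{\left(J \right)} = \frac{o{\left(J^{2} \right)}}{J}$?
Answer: $37576$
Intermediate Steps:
$E{\left(J \right)} = J$ ($E{\left(J \right)} = \frac{J^{2}}{J} = J$)
$\left(-341 - 330\right) \left(8 \left(-4 + 0\right) + E{\left(-24 \right)}\right) = \left(-341 - 330\right) \left(8 \left(-4 + 0\right) - 24\right) = - 671 \left(8 \left(-4\right) - 24\right) = - 671 \left(-32 - 24\right) = \left(-671\right) \left(-56\right) = 37576$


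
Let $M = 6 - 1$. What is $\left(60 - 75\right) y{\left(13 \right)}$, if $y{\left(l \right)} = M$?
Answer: $-75$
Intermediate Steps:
$M = 5$ ($M = 6 - 1 = 5$)
$y{\left(l \right)} = 5$
$\left(60 - 75\right) y{\left(13 \right)} = \left(60 - 75\right) 5 = \left(-15\right) 5 = -75$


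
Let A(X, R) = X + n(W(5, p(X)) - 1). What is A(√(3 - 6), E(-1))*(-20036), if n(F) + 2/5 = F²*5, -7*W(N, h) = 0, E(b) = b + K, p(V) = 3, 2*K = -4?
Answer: -460828/5 - 20036*I*√3 ≈ -92166.0 - 34703.0*I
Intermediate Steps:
K = -2 (K = (½)*(-4) = -2)
E(b) = -2 + b (E(b) = b - 2 = -2 + b)
W(N, h) = 0 (W(N, h) = -⅐*0 = 0)
n(F) = -⅖ + 5*F² (n(F) = -⅖ + F²*5 = -⅖ + 5*F²)
A(X, R) = 23/5 + X (A(X, R) = X + (-⅖ + 5*(0 - 1)²) = X + (-⅖ + 5*(-1)²) = X + (-⅖ + 5*1) = X + (-⅖ + 5) = X + 23/5 = 23/5 + X)
A(√(3 - 6), E(-1))*(-20036) = (23/5 + √(3 - 6))*(-20036) = (23/5 + √(-3))*(-20036) = (23/5 + I*√3)*(-20036) = -460828/5 - 20036*I*√3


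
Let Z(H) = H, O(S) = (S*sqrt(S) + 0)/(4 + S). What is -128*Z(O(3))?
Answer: -384*sqrt(3)/7 ≈ -95.015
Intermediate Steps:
O(S) = S**(3/2)/(4 + S) (O(S) = (S**(3/2) + 0)/(4 + S) = S**(3/2)/(4 + S))
-128*Z(O(3)) = -128*3**(3/2)/(4 + 3) = -128*3*sqrt(3)/7 = -384*sqrt(3)/7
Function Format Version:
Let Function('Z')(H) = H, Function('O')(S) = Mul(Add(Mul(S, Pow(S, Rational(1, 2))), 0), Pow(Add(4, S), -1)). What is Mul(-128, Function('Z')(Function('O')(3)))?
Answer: Mul(Rational(-384, 7), Pow(3, Rational(1, 2))) ≈ -95.015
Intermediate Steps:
Function('O')(S) = Mul(Pow(S, Rational(3, 2)), Pow(Add(4, S), -1)) (Function('O')(S) = Mul(Add(Pow(S, Rational(3, 2)), 0), Pow(Add(4, S), -1)) = Mul(Pow(S, Rational(3, 2)), Pow(Add(4, S), -1)))
Mul(-128, Function('Z')(Function('O')(3))) = Mul(-128, Mul(Pow(3, Rational(3, 2)), Pow(Add(4, 3), -1))) = Mul(-128, Mul(Mul(3, Pow(3, Rational(1, 2))), Pow(7, -1))) = Mul(-128, Mul(Mul(3, Pow(3, Rational(1, 2))), Rational(1, 7))) = Mul(-128, Mul(Rational(3, 7), Pow(3, Rational(1, 2)))) = Mul(Rational(-384, 7), Pow(3, Rational(1, 2)))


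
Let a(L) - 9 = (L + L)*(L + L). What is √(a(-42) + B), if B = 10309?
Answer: √17374 ≈ 131.81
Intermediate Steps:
a(L) = 9 + 4*L² (a(L) = 9 + (L + L)*(L + L) = 9 + (2*L)*(2*L) = 9 + 4*L²)
√(a(-42) + B) = √((9 + 4*(-42)²) + 10309) = √((9 + 4*1764) + 10309) = √((9 + 7056) + 10309) = √(7065 + 10309) = √17374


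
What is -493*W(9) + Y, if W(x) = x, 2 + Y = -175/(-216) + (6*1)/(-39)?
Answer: -12462869/2808 ≈ -4438.3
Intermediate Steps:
Y = -3773/2808 (Y = -2 + (-175/(-216) + (6*1)/(-39)) = -2 + (-175*(-1/216) + 6*(-1/39)) = -2 + (175/216 - 2/13) = -2 + 1843/2808 = -3773/2808 ≈ -1.3437)
-493*W(9) + Y = -493*9 - 3773/2808 = -4437 - 3773/2808 = -12462869/2808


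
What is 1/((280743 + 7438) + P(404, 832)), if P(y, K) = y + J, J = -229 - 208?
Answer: 1/288148 ≈ 3.4704e-6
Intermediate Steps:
J = -437
P(y, K) = -437 + y (P(y, K) = y - 437 = -437 + y)
1/((280743 + 7438) + P(404, 832)) = 1/((280743 + 7438) + (-437 + 404)) = 1/(288181 - 33) = 1/288148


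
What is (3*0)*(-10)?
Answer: 0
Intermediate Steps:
(3*0)*(-10) = 0*(-10) = 0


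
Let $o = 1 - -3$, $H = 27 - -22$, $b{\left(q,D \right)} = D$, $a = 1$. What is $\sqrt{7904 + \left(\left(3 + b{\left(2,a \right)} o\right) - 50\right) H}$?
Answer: $\sqrt{5797} \approx 76.138$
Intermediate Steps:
$H = 49$ ($H = 27 + 22 = 49$)
$o = 4$ ($o = 1 + 3 = 4$)
$\sqrt{7904 + \left(\left(3 + b{\left(2,a \right)} o\right) - 50\right) H} = \sqrt{7904 + \left(\left(3 + 1 \cdot 4\right) - 50\right) 49} = \sqrt{7904 + \left(\left(3 + 4\right) - 50\right) 49} = \sqrt{7904 + \left(7 - 50\right) 49} = \sqrt{7904 - 2107} = \sqrt{5797}$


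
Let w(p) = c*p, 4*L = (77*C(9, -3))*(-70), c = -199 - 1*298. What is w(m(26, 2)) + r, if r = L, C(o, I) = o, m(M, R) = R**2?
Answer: -28231/2 ≈ -14116.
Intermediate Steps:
c = -497 (c = -199 - 298 = -497)
L = -24255/2 (L = ((77*9)*(-70))/4 = (693*(-70))/4 = (1/4)*(-48510) = -24255/2 ≈ -12128.)
w(p) = -497*p
r = -24255/2 ≈ -12128.
w(m(26, 2)) + r = -497*2**2 - 24255/2 = -497*4 - 24255/2 = -1988 - 24255/2 = -28231/2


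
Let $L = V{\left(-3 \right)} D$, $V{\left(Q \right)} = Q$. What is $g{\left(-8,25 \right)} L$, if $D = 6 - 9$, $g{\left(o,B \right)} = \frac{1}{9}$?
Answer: $1$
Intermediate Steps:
$g{\left(o,B \right)} = \frac{1}{9}$
$D = -3$
$L = 9$ ($L = \left(-3\right) \left(-3\right) = 9$)
$g{\left(-8,25 \right)} L = \frac{1}{9} \cdot 9 = 1$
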